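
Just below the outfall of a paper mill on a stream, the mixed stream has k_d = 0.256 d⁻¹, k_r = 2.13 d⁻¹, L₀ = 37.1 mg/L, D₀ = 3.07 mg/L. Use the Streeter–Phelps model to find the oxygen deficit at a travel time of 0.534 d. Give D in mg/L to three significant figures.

k_d L₀/(k_r−k_d) = 0.256×37.1/(2.13−0.256) = 9.498/1.874 = 5.068 mg/L.
e^(−k_d t) = e^(−0.256×0.5340) = 0.8722; e^(−k_r t) = e^(−2.13×0.5340) = 0.3206.
D = 5.068 × (0.8722 − 0.3206) + 3.07 × 0.3206 = 2.795 + 0.9844 = 3.780 mg/L.

D ≈ 3.78 mg/L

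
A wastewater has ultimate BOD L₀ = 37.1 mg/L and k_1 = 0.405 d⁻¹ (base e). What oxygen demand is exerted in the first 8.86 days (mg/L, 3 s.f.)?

y_t = L₀(1 − e^(−k_1 t)) = 37.1 × (1 − e^(−0.405×8.86))
= 37.1 × (1 − 0.02765) = 37.1 × 0.9724 = 36.07 mg/L.

y ≈ 36.1 mg/L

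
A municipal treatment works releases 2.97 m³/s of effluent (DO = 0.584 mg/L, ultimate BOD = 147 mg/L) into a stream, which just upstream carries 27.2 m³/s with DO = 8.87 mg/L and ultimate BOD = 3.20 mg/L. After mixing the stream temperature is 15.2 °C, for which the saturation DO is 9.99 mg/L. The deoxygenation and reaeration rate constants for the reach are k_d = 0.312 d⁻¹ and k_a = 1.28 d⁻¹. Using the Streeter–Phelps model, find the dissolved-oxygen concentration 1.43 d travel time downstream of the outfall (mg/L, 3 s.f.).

Mixed DO = (27.2×8.87 + 2.97×0.584)/(27.2+2.97) = 243.0/30.17 = 8.054 mg/L.
Mixed L₀ = (27.2×3.20 + 2.97×147)/(30.17) = 523.6/30.17 = 17.36 mg/L.
Initial deficit D₀ = C_s − DO₀ = 9.99 − 8.054 = 1.936 mg/L.
D(1.43) = [0.312×17.36/(1.28−0.312)](e^(−0.312×1.43) − e^(−1.28×1.43)) + 1.936 e^(−1.28×1.43)
= 5.594 × (0.6401 − 0.1603) + 1.936 × 0.1603 = 2.994 mg/L.
DO = 9.99 − 2.994 = 6.996 mg/L.

DO ≈ 7.00 mg/L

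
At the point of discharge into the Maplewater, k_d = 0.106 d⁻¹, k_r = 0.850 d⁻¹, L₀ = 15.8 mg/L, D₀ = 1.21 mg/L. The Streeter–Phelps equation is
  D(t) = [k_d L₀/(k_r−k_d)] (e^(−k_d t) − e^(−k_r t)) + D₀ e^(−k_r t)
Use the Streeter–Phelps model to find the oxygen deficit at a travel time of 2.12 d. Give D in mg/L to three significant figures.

D ≈ 1.63 mg/L

k_d L₀/(k_r−k_d) = 0.106×15.8/(0.850−0.106) = 1.675/0.7440 = 2.251 mg/L.
e^(−k_d t) = e^(−0.106×2.120) = 0.7987; e^(−k_r t) = e^(−0.850×2.120) = 0.1650.
D = 2.251 × (0.7987 − 0.1650) + 1.21 × 0.1650 = 1.427 + 0.1996 = 1.626 mg/L.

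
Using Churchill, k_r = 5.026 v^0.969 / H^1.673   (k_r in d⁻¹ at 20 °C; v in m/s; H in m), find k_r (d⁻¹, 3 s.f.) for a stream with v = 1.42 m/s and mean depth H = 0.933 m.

k_r ≈ 7.93 d⁻¹

k_r = 5.026 × 1.42^0.969 / 0.933^1.673 = 5.026 × 1.405 / 0.8905 = 7.928 d⁻¹.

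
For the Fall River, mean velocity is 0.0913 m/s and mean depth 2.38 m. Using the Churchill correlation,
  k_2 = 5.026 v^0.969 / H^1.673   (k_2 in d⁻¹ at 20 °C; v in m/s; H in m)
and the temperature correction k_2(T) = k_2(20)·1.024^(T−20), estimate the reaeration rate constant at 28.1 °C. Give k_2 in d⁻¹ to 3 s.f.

k_2(20) = 5.026 × 0.0913^0.969 / 2.38^1.673 = 5.026 × 0.09833 / 4.266 = 0.1159 d⁻¹.
k_2(28.1) = 0.1159 × 1.024^(28.1−20) = 0.1159 × 1.212 = 0.1404 d⁻¹.

k_2 ≈ 0.140 d⁻¹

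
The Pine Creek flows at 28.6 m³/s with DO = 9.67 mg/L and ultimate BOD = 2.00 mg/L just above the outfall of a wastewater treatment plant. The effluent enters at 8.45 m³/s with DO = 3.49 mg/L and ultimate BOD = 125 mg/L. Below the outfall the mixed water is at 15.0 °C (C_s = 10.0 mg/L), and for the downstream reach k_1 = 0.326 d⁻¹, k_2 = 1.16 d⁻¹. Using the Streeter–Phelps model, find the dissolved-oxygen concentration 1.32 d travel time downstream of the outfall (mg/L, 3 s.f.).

Mixed DO = (28.6×9.67 + 8.45×3.49)/(28.6+8.45) = 306.1/37.05 = 8.261 mg/L.
Mixed L₀ = (28.6×2.00 + 8.45×125)/(37.05) = 1113/37.05 = 30.05 mg/L.
Initial deficit D₀ = C_s − DO₀ = 10.0 − 8.261 = 1.739 mg/L.
D(1.32) = [0.326×30.05/(1.16−0.326)](e^(−0.326×1.32) − e^(−1.16×1.32)) + 1.739 e^(−1.16×1.32)
= 11.75 × (0.6503 − 0.2163) + 1.739 × 0.2163 = 5.475 mg/L.
DO = 10.0 − 5.475 = 4.525 mg/L.

DO ≈ 4.53 mg/L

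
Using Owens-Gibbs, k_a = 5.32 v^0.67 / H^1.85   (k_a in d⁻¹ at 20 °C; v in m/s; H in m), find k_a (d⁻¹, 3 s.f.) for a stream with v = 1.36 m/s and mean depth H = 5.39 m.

k_a = 5.32 × 1.36^0.67 / 5.39^1.85 = 5.32 × 1.229 / 22.57 = 0.2897 d⁻¹.

k_a ≈ 0.290 d⁻¹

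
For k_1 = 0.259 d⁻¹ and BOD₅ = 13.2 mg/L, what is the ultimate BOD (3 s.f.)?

BOD₅ = L₀(1 − e^(−5k_1)) ⇒ L₀ = BOD₅ / (1 − e^(−5×0.259))
= 13.2 / (1 − 0.2739) = 13.2 / 0.7261 = 18.18 mg/L.

L₀ ≈ 18.2 mg/L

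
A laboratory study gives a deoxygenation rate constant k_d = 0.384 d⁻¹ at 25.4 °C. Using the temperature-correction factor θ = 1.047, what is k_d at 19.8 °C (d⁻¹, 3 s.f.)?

k_d(T₂) = k_d(T₁) · θ^(T₂−T₁) = 0.384 × 1.047^(19.8−25.4)
= 0.384 × 1.047^-5.60 = 0.384 × 0.7732 = 0.2969 d⁻¹.

k_d ≈ 0.297 d⁻¹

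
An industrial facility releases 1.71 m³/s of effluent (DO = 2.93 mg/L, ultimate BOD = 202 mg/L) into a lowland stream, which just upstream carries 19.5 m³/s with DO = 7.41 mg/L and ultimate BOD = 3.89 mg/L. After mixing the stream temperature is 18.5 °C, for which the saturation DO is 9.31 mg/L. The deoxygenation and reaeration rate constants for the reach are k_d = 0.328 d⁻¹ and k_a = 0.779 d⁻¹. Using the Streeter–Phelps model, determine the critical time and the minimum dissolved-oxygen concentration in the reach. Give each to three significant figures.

Mixed DO = (19.5×7.41 + 1.71×2.93)/(19.5+1.71) = 149.5/21.21 = 7.049 mg/L.
Mixed L₀ = (19.5×3.89 + 1.71×202)/(21.21) = 421.3/21.21 = 19.86 mg/L.
Initial deficit D₀ = C_s − DO₀ = 9.31 − 7.049 = 2.261 mg/L.
t_c = (1/0.4510) ln[(0.779/0.328)(1 − 2.261×0.4510/(0.328×19.86))] = 2.217 × ln(2.003) = 1.540 d.
D_c = (0.328/0.779) × 19.86 × e^(−0.328×1.540) = 0.4211 × 19.86 × 0.6033 = 5.046 mg/L.
Minimum DO = 9.31 − 5.046 = 4.264 mg/L.

t_c ≈ 1.54 d; minimum DO ≈ 4.26 mg/L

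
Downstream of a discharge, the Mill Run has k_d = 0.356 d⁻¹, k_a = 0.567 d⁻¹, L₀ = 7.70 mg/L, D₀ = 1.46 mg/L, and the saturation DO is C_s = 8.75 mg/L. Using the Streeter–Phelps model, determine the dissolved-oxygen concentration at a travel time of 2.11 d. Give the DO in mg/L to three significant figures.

DO ≈ 6.11 mg/L

k_d L₀/(k_a−k_d) = 0.356×7.70/(0.567−0.356) = 2.741/0.2110 = 12.99 mg/L.
e^(−k_d t) = e^(−0.356×2.110) = 0.4718; e^(−k_a t) = e^(−0.567×2.110) = 0.3023.
D = 12.99 × (0.4718 − 0.3023) + 1.46 × 0.3023 = 2.202 + 0.4413 = 2.644 mg/L.
DO = C_s − D = 8.75 − 2.644 = 6.106 mg/L.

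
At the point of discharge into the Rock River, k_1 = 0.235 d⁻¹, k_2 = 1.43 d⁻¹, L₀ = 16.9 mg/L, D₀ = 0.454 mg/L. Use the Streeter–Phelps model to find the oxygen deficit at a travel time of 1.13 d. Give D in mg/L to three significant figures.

k_1 L₀/(k_2−k_1) = 0.235×16.9/(1.43−0.235) = 3.971/1.195 = 3.323 mg/L.
e^(−k_1 t) = e^(−0.235×1.130) = 0.7668; e^(−k_2 t) = e^(−1.43×1.130) = 0.1987.
D = 3.323 × (0.7668 − 0.1987) + 0.454 × 0.1987 = 1.888 + 0.09022 = 1.978 mg/L.

D ≈ 1.98 mg/L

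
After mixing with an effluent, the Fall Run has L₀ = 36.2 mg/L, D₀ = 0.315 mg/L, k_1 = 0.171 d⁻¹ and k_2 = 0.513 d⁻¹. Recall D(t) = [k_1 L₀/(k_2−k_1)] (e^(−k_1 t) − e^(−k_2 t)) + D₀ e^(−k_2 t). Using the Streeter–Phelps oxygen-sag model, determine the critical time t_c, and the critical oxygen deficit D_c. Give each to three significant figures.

t_c = [1/(k_2−k_1)] ln[(k_2/k_1)(1 − D₀(k_2−k_1)/(k_1 L₀))]
= [1/(0.513−0.171)] ln[(0.513/0.171)(1 − 0.315×0.3420/(0.171×36.2))]
= (1/0.3420) ln[3.000 × 0.9826] = 2.924 × ln(2.948) = 2.924 × 1.081 = 3.161 d.
L(t_c) = L₀ e^(−k_1 t_c) = 36.2 × 0.5824 = 21.08 mg/L, and at the critical point k_2 D_c = k_1 L, so D_c = (0.171/0.513) × 21.08 = 7.028 mg/L.

t_c ≈ 3.16 d; D_c ≈ 7.03 mg/L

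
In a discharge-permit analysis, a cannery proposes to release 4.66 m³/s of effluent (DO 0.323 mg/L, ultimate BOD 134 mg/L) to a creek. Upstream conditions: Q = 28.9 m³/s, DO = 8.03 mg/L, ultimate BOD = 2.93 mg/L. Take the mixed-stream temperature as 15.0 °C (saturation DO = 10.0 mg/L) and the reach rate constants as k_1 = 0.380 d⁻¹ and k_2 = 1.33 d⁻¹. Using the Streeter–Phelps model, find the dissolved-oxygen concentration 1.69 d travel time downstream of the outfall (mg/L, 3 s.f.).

DO ≈ 6.12 mg/L

Mixed DO = (28.9×8.03 + 4.66×0.323)/(28.9+4.66) = 233.6/33.56 = 6.960 mg/L.
Mixed L₀ = (28.9×2.93 + 4.66×134)/(33.56) = 709.1/33.56 = 21.13 mg/L.
Initial deficit D₀ = C_s − DO₀ = 10.0 − 6.960 = 3.040 mg/L.
D(1.69) = [0.380×21.13/(1.33−0.380)](e^(−0.380×1.69) − e^(−1.33×1.69)) + 3.040 e^(−1.33×1.69)
= 8.452 × (0.5261 − 0.1056) + 3.040 × 0.1056 = 3.875 mg/L.
DO = 10.0 − 3.875 = 6.125 mg/L.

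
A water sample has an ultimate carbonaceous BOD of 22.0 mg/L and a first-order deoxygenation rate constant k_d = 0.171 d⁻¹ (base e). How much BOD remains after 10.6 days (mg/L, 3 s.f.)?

L_t = L₀ e^(−k_d t) = 22.0 × e^(−0.171×10.6) = 22.0 × 0.1632 = 3.591 mg/L.

L ≈ 3.59 mg/L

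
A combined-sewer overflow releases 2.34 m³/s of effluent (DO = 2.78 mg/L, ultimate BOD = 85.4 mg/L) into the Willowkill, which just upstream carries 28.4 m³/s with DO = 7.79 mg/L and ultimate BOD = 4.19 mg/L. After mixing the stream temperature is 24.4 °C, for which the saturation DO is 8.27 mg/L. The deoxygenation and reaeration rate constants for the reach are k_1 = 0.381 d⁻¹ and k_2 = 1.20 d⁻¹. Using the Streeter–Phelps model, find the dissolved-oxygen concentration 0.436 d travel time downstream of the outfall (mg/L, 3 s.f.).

Mixed DO = (28.4×7.79 + 2.34×2.78)/(28.4+2.34) = 227.7/30.74 = 7.409 mg/L.
Mixed L₀ = (28.4×4.19 + 2.34×85.4)/(30.74) = 318.8/30.74 = 10.37 mg/L.
Initial deficit D₀ = C_s − DO₀ = 8.27 − 7.409 = 0.8614 mg/L.
D(0.436) = [0.381×10.37/(1.20−0.381)](e^(−0.381×0.436) − e^(−1.20×0.436)) + 0.8614 e^(−1.20×0.436)
= 4.825 × (0.8469 − 0.5926) + 0.8614 × 0.5926 = 1.738 mg/L.
DO = 8.27 − 1.738 = 6.532 mg/L.

DO ≈ 6.53 mg/L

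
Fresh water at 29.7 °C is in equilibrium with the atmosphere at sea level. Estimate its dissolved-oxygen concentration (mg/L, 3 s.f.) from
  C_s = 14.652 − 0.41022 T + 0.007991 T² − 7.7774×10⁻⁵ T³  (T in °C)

C_s ≈ 7.48 mg/L

C_s = 14.652 − 0.41022×29.7 + 0.007991×29.7² − 7.7774×10⁻⁵×29.7³ = 7.480 mg/L.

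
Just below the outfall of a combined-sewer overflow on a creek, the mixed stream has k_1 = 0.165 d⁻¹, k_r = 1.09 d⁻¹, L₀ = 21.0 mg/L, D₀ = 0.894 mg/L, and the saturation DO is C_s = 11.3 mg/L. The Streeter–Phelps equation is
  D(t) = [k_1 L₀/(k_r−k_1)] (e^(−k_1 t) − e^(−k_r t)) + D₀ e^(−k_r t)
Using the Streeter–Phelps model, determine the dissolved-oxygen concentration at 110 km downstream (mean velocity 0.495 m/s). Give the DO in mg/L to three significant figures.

Travel time t = x/v = 110 km / (0.495 m/s) = 110000 m / 0.495 m/s = 222200 s = 2.572 d.
k_1 L₀/(k_r−k_1) = 0.165×21.0/(1.09−0.165) = 3.465/0.9250 = 3.746 mg/L.
e^(−k_1 t) = e^(−0.165×2.572) = 0.6542; e^(−k_r t) = e^(−1.09×2.572) = 0.06060.
D = 3.746 × (0.6542 − 0.06060) + 0.894 × 0.06060 = 2.224 + 0.05417 = 2.278 mg/L.
DO = C_s − D = 11.3 − 2.278 = 9.022 mg/L.

DO ≈ 9.02 mg/L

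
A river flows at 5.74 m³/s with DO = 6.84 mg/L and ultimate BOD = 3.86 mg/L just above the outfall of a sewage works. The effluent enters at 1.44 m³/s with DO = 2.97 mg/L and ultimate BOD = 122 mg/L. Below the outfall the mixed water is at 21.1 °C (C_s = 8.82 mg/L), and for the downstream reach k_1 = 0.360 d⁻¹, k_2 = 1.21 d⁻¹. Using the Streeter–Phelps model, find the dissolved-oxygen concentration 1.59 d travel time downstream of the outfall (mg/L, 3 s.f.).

Mixed DO = (5.74×6.84 + 1.44×2.97)/(5.74+1.44) = 43.54/7.180 = 6.064 mg/L.
Mixed L₀ = (5.74×3.86 + 1.44×122)/(7.180) = 197.8/7.180 = 27.55 mg/L.
Initial deficit D₀ = C_s − DO₀ = 8.82 − 6.064 = 2.756 mg/L.
D(1.59) = [0.360×27.55/(1.21−0.360)](e^(−0.360×1.59) − e^(−1.21×1.59)) + 2.756 e^(−1.21×1.59)
= 11.67 × (0.5642 − 0.1460) + 2.756 × 0.1460 = 5.282 mg/L.
DO = 8.82 − 5.282 = 3.538 mg/L.

DO ≈ 3.54 mg/L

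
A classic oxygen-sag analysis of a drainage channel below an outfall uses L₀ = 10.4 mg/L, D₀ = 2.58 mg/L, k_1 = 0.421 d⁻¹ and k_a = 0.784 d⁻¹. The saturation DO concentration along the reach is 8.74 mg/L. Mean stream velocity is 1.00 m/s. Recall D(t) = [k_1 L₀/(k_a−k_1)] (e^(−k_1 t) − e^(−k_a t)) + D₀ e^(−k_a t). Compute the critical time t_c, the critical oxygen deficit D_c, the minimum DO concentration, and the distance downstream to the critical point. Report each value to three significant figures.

t_c ≈ 1.05 d; D_c ≈ 3.59 mg/L; min DO ≈ 5.15 mg/L; x_c ≈ 90.7 km

At the critical point dD/dt = 0, so k_1 L₀ e^(−k_1 t) = k_a D. Substituting D(t) from the Streeter–Phelps equation and solving for t gives
t_c = ln[(k_a/k_1)(1 − D₀(k_a−k_1)/(k_1 L₀))] / (k_a−k_1).
Here k_a−k_1 = 0.3630 d⁻¹ and 1 − D₀(k_a−k_1)/(k_1 L₀) = 1 − 2.58×0.3630/(0.421×10.4) = 0.7861, so
t_c = ln(1.862 × 0.7861) / 0.3630 = 0.3811 / 0.3630 = 1.050 d.
D_c = (k_1/k_a) L₀ e^(−k_1 t_c) = (0.421/0.784) × 10.4 × e^(−0.421×1.050) = 0.5370 × 10.4 × 0.6428 = 3.590 mg/L.
Minimum DO = C_s − D_c = 8.74 − 3.590 = 5.150 mg/L.
x_c = v t_c = 1.00 m/s × 1.050 d × 86400 s/d = 90710 m ≈ 90.7 km.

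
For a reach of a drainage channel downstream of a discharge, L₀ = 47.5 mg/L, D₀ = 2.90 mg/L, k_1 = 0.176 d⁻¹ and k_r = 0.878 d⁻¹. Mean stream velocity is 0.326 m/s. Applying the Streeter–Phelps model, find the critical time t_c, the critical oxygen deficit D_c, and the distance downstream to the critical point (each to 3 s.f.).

t_c ≈ 1.89 d; D_c ≈ 6.83 mg/L; x_c ≈ 53.3 km

t_c = [1/(k_r−k_1)] ln[(k_r/k_1)(1 − D₀(k_r−k_1)/(k_1 L₀))]
= [1/(0.878−0.176)] ln[(0.878/0.176)(1 − 2.90×0.7020/(0.176×47.5))]
= (1/0.7020) ln[4.989 × 0.7565] = 1.425 × ln(3.774) = 1.425 × 1.328 = 1.892 d.
L(t_c) = L₀ e^(−k_1 t_c) = 47.5 × 0.7168 = 34.05 mg/L, and at the critical point k_r D_c = k_1 L, so D_c = (0.176/0.878) × 34.05 = 6.825 mg/L.
x_c = v t_c = 0.326 m/s × 1.892 d × 86400 s/d = 53290 m ≈ 53.3 km.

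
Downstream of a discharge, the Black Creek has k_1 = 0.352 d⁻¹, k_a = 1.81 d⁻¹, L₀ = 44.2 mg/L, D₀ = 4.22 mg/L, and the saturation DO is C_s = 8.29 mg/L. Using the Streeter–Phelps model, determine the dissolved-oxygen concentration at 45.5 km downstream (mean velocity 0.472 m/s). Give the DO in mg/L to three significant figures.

DO ≈ 1.94 mg/L

Travel time t = x/v = 45.5 km / (0.472 m/s) = 45500 m / 0.472 m/s = 96400 s = 1.116 d.
k_1 L₀/(k_a−k_1) = 0.352×44.2/(1.81−0.352) = 15.56/1.458 = 10.67 mg/L.
e^(−k_1 t) = e^(−0.352×1.116) = 0.6752; e^(−k_a t) = e^(−1.81×1.116) = 0.1327.
D = 10.67 × (0.6752 − 0.1327) + 4.22 × 0.1327 = 5.789 + 0.5601 = 6.349 mg/L.
DO = C_s − D = 8.29 − 6.349 = 1.941 mg/L.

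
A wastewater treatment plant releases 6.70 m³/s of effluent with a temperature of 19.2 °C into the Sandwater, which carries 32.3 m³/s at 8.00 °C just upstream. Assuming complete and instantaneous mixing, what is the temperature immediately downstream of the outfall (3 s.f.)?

9.92 °C

Flow-weighted mixing: C = (Q_r C_r + Q_w C_w)/(Q_r + Q_w)
= (32.3×8.00 + 6.70×19.2)/(32.3 + 6.70) = 387.0/39.00 = 9.924 °C.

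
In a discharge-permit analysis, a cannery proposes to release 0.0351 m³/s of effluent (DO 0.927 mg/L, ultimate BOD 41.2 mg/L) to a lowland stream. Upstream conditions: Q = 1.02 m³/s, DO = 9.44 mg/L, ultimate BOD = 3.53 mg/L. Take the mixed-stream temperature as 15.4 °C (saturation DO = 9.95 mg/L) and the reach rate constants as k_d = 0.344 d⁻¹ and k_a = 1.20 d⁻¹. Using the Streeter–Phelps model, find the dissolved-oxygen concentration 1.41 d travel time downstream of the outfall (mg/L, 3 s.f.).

DO ≈ 8.97 mg/L

Mixed DO = (1.02×9.44 + 0.0351×0.927)/(1.02+0.0351) = 9.661/1.055 = 9.157 mg/L.
Mixed L₀ = (1.02×3.53 + 0.0351×41.2)/(1.055) = 5.047/1.055 = 4.783 mg/L.
Initial deficit D₀ = C_s − DO₀ = 9.95 − 9.157 = 0.7932 mg/L.
D(1.41) = [0.344×4.783/(1.20−0.344)](e^(−0.344×1.41) − e^(−1.20×1.41)) + 0.7932 e^(−1.20×1.41)
= 1.922 × (0.6157 − 0.1842) + 0.7932 × 0.1842 = 0.9755 mg/L.
DO = 9.95 − 0.9755 = 8.974 mg/L.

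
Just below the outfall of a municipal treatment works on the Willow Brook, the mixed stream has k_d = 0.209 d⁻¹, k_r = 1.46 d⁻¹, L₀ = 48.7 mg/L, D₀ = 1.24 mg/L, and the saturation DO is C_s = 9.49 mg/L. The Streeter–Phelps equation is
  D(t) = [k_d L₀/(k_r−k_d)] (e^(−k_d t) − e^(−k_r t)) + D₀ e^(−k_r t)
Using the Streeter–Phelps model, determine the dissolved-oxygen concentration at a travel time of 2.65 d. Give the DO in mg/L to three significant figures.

DO ≈ 4.96 mg/L

k_d L₀/(k_r−k_d) = 0.209×48.7/(1.46−0.209) = 10.18/1.251 = 8.136 mg/L.
e^(−k_d t) = e^(−0.209×2.650) = 0.5747; e^(−k_r t) = e^(−1.46×2.650) = 0.02088.
D = 8.136 × (0.5747 − 0.02088) + 1.24 × 0.02088 = 4.506 + 0.02589 = 4.532 mg/L.
DO = C_s − D = 9.49 − 4.532 = 4.958 mg/L.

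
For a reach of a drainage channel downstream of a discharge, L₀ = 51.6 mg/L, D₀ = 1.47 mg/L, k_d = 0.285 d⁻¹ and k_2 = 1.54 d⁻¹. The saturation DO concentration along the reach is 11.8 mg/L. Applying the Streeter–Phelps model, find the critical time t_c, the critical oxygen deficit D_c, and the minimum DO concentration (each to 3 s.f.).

t_c ≈ 1.24 d; D_c ≈ 6.71 mg/L; min DO ≈ 5.09 mg/L

At the critical point dD/dt = 0, so k_d L₀ e^(−k_d t) = k_2 D. Substituting D(t) from the Streeter–Phelps equation and solving for t gives
t_c = ln[(k_2/k_d)(1 − D₀(k_2−k_d)/(k_d L₀))] / (k_2−k_d).
Here k_2−k_d = 1.255 d⁻¹ and 1 − D₀(k_2−k_d)/(k_d L₀) = 1 − 1.47×1.255/(0.285×51.6) = 0.8746, so
t_c = ln(5.404 × 0.8746) / 1.255 = 1.553 / 1.255 = 1.237 d.
D_c = (k_d/k_2) L₀ e^(−k_d t_c) = (0.285/1.54) × 51.6 × e^(−0.285×1.237) = 0.1851 × 51.6 × 0.7028 = 6.711 mg/L.
Minimum DO = C_s − D_c = 11.8 − 6.711 = 5.089 mg/L.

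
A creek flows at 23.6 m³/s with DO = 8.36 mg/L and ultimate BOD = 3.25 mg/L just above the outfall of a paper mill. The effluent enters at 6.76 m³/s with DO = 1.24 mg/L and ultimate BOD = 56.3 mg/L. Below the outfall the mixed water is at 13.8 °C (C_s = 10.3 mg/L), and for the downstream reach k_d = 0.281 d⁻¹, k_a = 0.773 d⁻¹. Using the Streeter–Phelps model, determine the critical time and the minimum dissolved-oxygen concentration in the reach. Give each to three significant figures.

Mixed DO = (23.6×8.36 + 6.76×1.24)/(23.6+6.76) = 205.7/30.36 = 6.775 mg/L.
Mixed L₀ = (23.6×3.25 + 6.76×56.3)/(30.36) = 457.3/30.36 = 15.06 mg/L.
Initial deficit D₀ = C_s − DO₀ = 10.3 − 6.775 = 3.525 mg/L.
t_c = (1/0.4920) ln[(0.773/0.281)(1 − 3.525×0.4920/(0.281×15.06))] = 2.033 × ln(1.624) = 0.9850 d.
D_c = (0.281/0.773) × 15.06 × e^(−0.281×0.9850) = 0.3635 × 15.06 × 0.7582 = 4.152 mg/L.
Minimum DO = 10.3 − 4.152 = 6.148 mg/L.

t_c ≈ 0.985 d; minimum DO ≈ 6.15 mg/L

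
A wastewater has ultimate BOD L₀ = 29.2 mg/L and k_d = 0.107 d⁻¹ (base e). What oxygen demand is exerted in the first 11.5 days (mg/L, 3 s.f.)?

y ≈ 20.7 mg/L

y_t = L₀(1 − e^(−k_d t)) = 29.2 × (1 − e^(−0.107×11.5))
= 29.2 × (1 − 0.2921) = 29.2 × 0.7079 = 20.67 mg/L.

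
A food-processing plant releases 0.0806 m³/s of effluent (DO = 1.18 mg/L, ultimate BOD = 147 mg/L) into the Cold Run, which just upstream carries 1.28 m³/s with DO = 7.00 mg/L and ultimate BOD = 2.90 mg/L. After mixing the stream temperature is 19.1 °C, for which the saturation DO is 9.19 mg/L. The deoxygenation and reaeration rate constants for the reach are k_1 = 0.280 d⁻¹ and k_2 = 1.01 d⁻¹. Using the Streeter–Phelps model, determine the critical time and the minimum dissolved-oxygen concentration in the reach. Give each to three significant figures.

Mixed DO = (1.28×7.00 + 0.0806×1.18)/(1.28+0.0806) = 9.055/1.361 = 6.655 mg/L.
Mixed L₀ = (1.28×2.90 + 0.0806×147)/(1.361) = 15.56/1.361 = 11.44 mg/L.
Initial deficit D₀ = C_s − DO₀ = 9.19 − 6.655 = 2.535 mg/L.
t_c = (1/0.7300) ln[(1.01/0.280)(1 − 2.535×0.7300/(0.280×11.44))] = 1.370 × ln(1.523) = 0.5760 d.
D_c = (0.280/1.01) × 11.44 × e^(−0.280×0.5760) = 0.2772 × 11.44 × 0.8510 = 2.698 mg/L.
Minimum DO = 9.19 − 2.698 = 6.492 mg/L.

t_c ≈ 0.576 d; minimum DO ≈ 6.49 mg/L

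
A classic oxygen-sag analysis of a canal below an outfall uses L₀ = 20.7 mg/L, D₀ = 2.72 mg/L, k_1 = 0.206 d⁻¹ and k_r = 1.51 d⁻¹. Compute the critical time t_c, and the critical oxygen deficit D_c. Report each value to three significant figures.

At the critical point dD/dt = 0, so k_1 L₀ e^(−k_1 t) = k_r D. Substituting D(t) from the Streeter–Phelps equation and solving for t gives
t_c = ln[(k_r/k_1)(1 − D₀(k_r−k_1)/(k_1 L₀))] / (k_r−k_1).
Here k_r−k_1 = 1.304 d⁻¹ and 1 − D₀(k_r−k_1)/(k_1 L₀) = 1 − 2.72×1.304/(0.206×20.7) = 0.1682, so
t_c = ln(7.330 × 0.1682) / 1.304 = 0.2095 / 1.304 = 0.1607 d.
D_c = (k_1/k_r) L₀ e^(−k_1 t_c) = (0.206/1.51) × 20.7 × e^(−0.206×0.1607) = 0.1364 × 20.7 × 0.9674 = 2.732 mg/L.

t_c ≈ 0.161 d; D_c ≈ 2.73 mg/L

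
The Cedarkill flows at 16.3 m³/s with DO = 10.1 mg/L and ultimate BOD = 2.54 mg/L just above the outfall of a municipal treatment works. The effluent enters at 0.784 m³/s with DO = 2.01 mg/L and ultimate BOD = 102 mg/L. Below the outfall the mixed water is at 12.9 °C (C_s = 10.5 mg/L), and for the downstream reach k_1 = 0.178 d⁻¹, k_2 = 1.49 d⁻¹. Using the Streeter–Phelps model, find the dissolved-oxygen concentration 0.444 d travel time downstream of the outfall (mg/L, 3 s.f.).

DO ≈ 9.71 mg/L

Mixed DO = (16.3×10.1 + 0.784×2.01)/(16.3+0.784) = 166.2/17.08 = 9.729 mg/L.
Mixed L₀ = (16.3×2.54 + 0.784×102)/(17.08) = 121.4/17.08 = 7.104 mg/L.
Initial deficit D₀ = C_s − DO₀ = 10.5 − 9.729 = 0.7713 mg/L.
D(0.444) = [0.178×7.104/(1.49−0.178)](e^(−0.178×0.444) − e^(−1.49×0.444)) + 0.7713 e^(−1.49×0.444)
= 0.9638 × (0.9240 − 0.5160) + 0.7713 × 0.5160 = 0.7912 mg/L.
DO = 10.5 − 0.7912 = 9.709 mg/L.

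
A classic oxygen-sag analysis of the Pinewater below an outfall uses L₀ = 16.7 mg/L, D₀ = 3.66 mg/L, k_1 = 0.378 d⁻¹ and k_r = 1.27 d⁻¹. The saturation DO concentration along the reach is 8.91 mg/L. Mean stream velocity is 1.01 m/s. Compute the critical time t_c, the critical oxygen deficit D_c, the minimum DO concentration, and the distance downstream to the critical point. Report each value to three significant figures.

t_c ≈ 0.542 d; D_c ≈ 4.05 mg/L; min DO ≈ 4.86 mg/L; x_c ≈ 47.3 km

t_c = [1/(k_r−k_1)] ln[(k_r/k_1)(1 − D₀(k_r−k_1)/(k_1 L₀))]
= [1/(1.27−0.378)] ln[(1.27/0.378)(1 − 3.66×0.8920/(0.378×16.7))]
= (1/0.8920) ln[3.360 × 0.4828] = 1.121 × ln(1.622) = 1.121 × 0.4838 = 0.5424 d.
L(t_c) = L₀ e^(−k_1 t_c) = 16.7 × 0.8146 = 13.60 mg/L, and at the critical point k_r D_c = k_1 L, so D_c = (0.378/1.27) × 13.60 = 4.049 mg/L.
Minimum DO = C_s − D_c = 8.91 − 4.049 = 4.861 mg/L.
x_c = v t_c = 1.01 m/s × 0.5424 d × 86400 s/d = 47330 m ≈ 47.3 km.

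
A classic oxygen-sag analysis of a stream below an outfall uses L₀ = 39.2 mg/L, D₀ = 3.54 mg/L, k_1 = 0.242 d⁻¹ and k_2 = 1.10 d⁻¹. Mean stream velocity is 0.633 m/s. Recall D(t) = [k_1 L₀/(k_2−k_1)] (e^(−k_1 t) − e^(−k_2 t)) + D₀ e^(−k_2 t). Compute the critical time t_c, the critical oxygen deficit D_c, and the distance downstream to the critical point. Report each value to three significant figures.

t_c ≈ 1.31 d; D_c ≈ 6.27 mg/L; x_c ≈ 71.9 km

With k_2/k_1 = 4.545 and 1 − D₀(k_2−k_1)/(k_1 L₀) = 0.6798,
t_c = ln(4.545 × 0.6798) / (1.10 − 0.242) = ln(3.090) / 0.8580 = 1.128/0.8580 = 1.315 d.
D_c = (k_1/k_2) L₀ e^(−k_1 t_c) = (0.242/1.10) × 39.2 × e^(−0.242×1.315) = 0.2200 × 39.2 × 0.7274 = 6.274 mg/L.
x_c = v t_c = 0.633 m/s × 1.315 d × 86400 s/d = 71910 m ≈ 71.9 km.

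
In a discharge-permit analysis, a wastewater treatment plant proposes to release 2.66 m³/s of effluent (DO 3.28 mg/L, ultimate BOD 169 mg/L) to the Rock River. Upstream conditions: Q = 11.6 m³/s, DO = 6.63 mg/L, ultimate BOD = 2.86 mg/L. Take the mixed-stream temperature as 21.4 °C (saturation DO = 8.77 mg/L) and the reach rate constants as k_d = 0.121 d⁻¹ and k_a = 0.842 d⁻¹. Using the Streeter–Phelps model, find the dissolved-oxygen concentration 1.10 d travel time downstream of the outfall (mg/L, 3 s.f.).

Mixed DO = (11.6×6.63 + 2.66×3.28)/(11.6+2.66) = 85.63/14.26 = 6.005 mg/L.
Mixed L₀ = (11.6×2.86 + 2.66×169)/(14.26) = 482.7/14.26 = 33.85 mg/L.
Initial deficit D₀ = C_s − DO₀ = 8.77 − 6.005 = 2.765 mg/L.
D(1.10) = [0.121×33.85/(0.842−0.121)](e^(−0.121×1.10) − e^(−0.842×1.10)) + 2.765 e^(−0.842×1.10)
= 5.681 × (0.8754 − 0.3961) + 2.765 × 0.3961 = 3.818 mg/L.
DO = 8.77 − 3.818 = 4.952 mg/L.

DO ≈ 4.95 mg/L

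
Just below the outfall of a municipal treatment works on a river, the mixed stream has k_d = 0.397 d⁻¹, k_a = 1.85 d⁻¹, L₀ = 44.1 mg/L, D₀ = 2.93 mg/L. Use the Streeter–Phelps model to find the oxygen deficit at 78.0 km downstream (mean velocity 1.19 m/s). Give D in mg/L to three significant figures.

D ≈ 6.67 mg/L

Travel time t = x/v = 78.0 km / (1.19 m/s) = 78000 m / 1.19 m/s = 65550 s = 0.7586 d.
k_d L₀/(k_a−k_d) = 0.397×44.1/(1.85−0.397) = 17.51/1.453 = 12.05 mg/L.
e^(−k_d t) = e^(−0.397×0.7586) = 0.7399; e^(−k_a t) = e^(−1.85×0.7586) = 0.2457.
D = 12.05 × (0.7399 − 0.2457) + 2.93 × 0.2457 = 5.955 + 0.7200 = 6.675 mg/L.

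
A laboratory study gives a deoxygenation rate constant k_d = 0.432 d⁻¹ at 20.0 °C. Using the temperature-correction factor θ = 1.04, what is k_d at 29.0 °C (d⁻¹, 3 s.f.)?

k_d(T₂) = k_d(T₁) · θ^(T₂−T₁) = 0.432 × 1.04^(29.0−20.0)
= 0.432 × 1.04^9.00 = 0.432 × 1.423 = 0.6149 d⁻¹.

k_d ≈ 0.615 d⁻¹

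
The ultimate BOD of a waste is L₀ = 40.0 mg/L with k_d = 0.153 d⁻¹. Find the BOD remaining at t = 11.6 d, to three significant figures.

L ≈ 6.78 mg/L

L_t = L₀ e^(−k_d t) = 40.0 × e^(−0.153×11.6) = 40.0 × 0.1695 = 6.781 mg/L.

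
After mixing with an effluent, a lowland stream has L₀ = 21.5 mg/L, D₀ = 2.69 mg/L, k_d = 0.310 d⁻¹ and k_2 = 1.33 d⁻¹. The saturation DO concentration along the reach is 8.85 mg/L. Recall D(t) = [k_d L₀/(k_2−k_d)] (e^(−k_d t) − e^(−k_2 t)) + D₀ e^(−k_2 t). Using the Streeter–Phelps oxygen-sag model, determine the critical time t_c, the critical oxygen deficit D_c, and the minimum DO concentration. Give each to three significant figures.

At the critical point dD/dt = 0, so k_d L₀ e^(−k_d t) = k_2 D. Substituting D(t) from the Streeter–Phelps equation and solving for t gives
t_c = ln[(k_2/k_d)(1 − D₀(k_2−k_d)/(k_d L₀))] / (k_2−k_d).
Here k_2−k_d = 1.020 d⁻¹ and 1 − D₀(k_2−k_d)/(k_d L₀) = 1 − 2.69×1.020/(0.310×21.5) = 0.5883, so
t_c = ln(4.290 × 0.5883) / 1.020 = 0.9259 / 1.020 = 0.9077 d.
L(t_c) = L₀ e^(−k_d t_c) = 21.5 × 0.7547 = 16.23 mg/L, and at the critical point k_2 D_c = k_d L, so D_c = (0.310/1.33) × 16.23 = 3.782 mg/L.
Minimum DO = C_s − D_c = 8.85 − 3.782 = 5.068 mg/L.

t_c ≈ 0.908 d; D_c ≈ 3.78 mg/L; min DO ≈ 5.07 mg/L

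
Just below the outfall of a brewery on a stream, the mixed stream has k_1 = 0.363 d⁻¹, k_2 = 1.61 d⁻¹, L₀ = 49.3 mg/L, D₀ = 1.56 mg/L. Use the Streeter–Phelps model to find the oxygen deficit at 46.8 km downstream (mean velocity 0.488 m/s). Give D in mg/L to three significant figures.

D ≈ 7.45 mg/L

Travel time t = x/v = 46.8 km / (0.488 m/s) = 46800 m / 0.488 m/s = 95900 s = 1.110 d.
k_1 L₀/(k_2−k_1) = 0.363×49.3/(1.61−0.363) = 17.90/1.247 = 14.35 mg/L.
e^(−k_1 t) = e^(−0.363×1.110) = 0.6684; e^(−k_2 t) = e^(−1.61×1.110) = 0.1675.
D = 14.35 × (0.6684 − 0.1675) + 1.56 × 0.1675 = 7.189 + 0.2612 = 7.450 mg/L.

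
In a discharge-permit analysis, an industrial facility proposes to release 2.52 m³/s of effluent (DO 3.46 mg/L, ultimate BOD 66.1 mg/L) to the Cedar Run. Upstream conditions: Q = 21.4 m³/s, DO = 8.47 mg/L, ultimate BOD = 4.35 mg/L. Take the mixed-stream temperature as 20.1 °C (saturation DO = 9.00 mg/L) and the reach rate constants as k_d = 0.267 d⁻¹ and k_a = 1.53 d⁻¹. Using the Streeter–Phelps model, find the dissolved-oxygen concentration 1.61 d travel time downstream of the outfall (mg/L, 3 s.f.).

Mixed DO = (21.4×8.47 + 2.52×3.46)/(21.4+2.52) = 190.0/23.92 = 7.942 mg/L.
Mixed L₀ = (21.4×4.35 + 2.52×66.1)/(23.92) = 259.7/23.92 = 10.86 mg/L.
Initial deficit D₀ = C_s − DO₀ = 9.00 − 7.942 = 1.058 mg/L.
D(1.61) = [0.267×10.86/(1.53−0.267)](e^(−0.267×1.61) − e^(−1.53×1.61)) + 1.058 e^(−1.53×1.61)
= 2.295 × (0.6506 − 0.08515) + 1.058 × 0.08515 = 1.388 mg/L.
DO = 9.00 − 1.388 = 7.612 mg/L.

DO ≈ 7.61 mg/L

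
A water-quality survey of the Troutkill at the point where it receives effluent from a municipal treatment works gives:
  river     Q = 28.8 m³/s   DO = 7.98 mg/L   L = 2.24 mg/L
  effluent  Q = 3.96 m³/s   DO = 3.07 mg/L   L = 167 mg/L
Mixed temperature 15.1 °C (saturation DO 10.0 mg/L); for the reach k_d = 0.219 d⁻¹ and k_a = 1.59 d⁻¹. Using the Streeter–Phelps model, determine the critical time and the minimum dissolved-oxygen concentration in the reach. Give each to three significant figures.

Mixed DO = (28.8×7.98 + 3.96×3.07)/(28.8+3.96) = 242.0/32.76 = 7.386 mg/L.
Mixed L₀ = (28.8×2.24 + 3.96×167)/(32.76) = 725.8/32.76 = 22.16 mg/L.
Initial deficit D₀ = C_s − DO₀ = 10.0 − 7.386 = 2.614 mg/L.
t_c = (1/1.371) ln[(1.59/0.219)(1 − 2.614×1.371/(0.219×22.16))] = 0.7294 × ln(1.899) = 0.4677 d.
D_c = (0.219/1.59) × 22.16 × e^(−0.219×0.4677) = 0.1377 × 22.16 × 0.9026 = 2.755 mg/L.
Minimum DO = 10.0 − 2.755 = 7.245 mg/L.

t_c ≈ 0.468 d; minimum DO ≈ 7.25 mg/L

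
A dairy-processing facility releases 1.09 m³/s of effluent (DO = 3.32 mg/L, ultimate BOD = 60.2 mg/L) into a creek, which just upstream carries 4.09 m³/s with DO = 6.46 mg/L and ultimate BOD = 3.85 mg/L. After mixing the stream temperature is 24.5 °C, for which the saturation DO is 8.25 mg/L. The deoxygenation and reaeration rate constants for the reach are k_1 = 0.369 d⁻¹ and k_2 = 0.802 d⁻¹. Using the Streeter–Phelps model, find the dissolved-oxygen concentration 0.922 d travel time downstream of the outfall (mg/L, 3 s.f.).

Mixed DO = (4.09×6.46 + 1.09×3.32)/(4.09+1.09) = 30.04/5.180 = 5.799 mg/L.
Mixed L₀ = (4.09×3.85 + 1.09×60.2)/(5.180) = 81.36/5.180 = 15.71 mg/L.
Initial deficit D₀ = C_s − DO₀ = 8.25 − 5.799 = 2.451 mg/L.
D(0.922) = [0.369×15.71/(0.802−0.369)](e^(−0.369×0.922) − e^(−0.802×0.922)) + 2.451 e^(−0.802×0.922)
= 13.39 × (0.7116 − 0.4774) + 2.451 × 0.4774 = 4.305 mg/L.
DO = 8.25 − 4.305 = 3.945 mg/L.

DO ≈ 3.94 mg/L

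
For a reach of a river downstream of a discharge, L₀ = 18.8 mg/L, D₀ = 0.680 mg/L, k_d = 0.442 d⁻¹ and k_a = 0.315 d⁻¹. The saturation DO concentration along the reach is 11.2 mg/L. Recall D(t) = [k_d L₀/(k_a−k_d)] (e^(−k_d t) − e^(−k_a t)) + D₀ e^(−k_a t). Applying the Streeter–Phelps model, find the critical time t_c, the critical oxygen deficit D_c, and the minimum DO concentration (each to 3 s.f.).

With k_a/k_d = 0.7127 and 1 − D₀(k_a−k_d)/(k_d L₀) = 1.010,
t_c = ln(0.7127 × 1.010) / (0.315 − 0.442) = ln(0.7201) / -0.1270 = -0.3284/-0.1270 = 2.586 d.
L(t_c) = L₀ e^(−k_d t_c) = 18.8 × 0.3189 = 5.995 mg/L, and at the critical point k_a D_c = k_d L, so D_c = (0.442/0.315) × 5.995 = 8.412 mg/L.
Minimum DO = C_s − D_c = 11.2 − 8.412 = 2.788 mg/L.

t_c ≈ 2.59 d; D_c ≈ 8.41 mg/L; min DO ≈ 2.79 mg/L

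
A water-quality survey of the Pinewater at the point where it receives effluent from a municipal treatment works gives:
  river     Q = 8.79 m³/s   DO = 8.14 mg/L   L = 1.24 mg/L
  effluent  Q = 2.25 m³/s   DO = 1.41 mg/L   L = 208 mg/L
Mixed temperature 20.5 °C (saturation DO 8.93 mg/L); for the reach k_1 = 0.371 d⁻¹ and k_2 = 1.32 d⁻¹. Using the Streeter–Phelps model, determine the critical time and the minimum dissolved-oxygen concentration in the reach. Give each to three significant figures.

t_c ≈ 1.19 d; minimum DO ≈ 1.10 mg/L

Mixed DO = (8.79×8.14 + 2.25×1.41)/(8.79+2.25) = 74.72/11.04 = 6.768 mg/L.
Mixed L₀ = (8.79×1.24 + 2.25×208)/(11.04) = 478.9/11.04 = 43.38 mg/L.
Initial deficit D₀ = C_s − DO₀ = 8.93 − 6.768 = 2.162 mg/L.
t_c = (1/0.9490) ln[(1.32/0.371)(1 − 2.162×0.9490/(0.371×43.38))] = 1.054 × ln(3.104) = 1.194 d.
D_c = (0.371/1.32) × 43.38 × e^(−0.371×1.194) = 0.2811 × 43.38 × 0.6422 = 7.830 mg/L.
Minimum DO = 8.93 − 7.830 = 1.100 mg/L.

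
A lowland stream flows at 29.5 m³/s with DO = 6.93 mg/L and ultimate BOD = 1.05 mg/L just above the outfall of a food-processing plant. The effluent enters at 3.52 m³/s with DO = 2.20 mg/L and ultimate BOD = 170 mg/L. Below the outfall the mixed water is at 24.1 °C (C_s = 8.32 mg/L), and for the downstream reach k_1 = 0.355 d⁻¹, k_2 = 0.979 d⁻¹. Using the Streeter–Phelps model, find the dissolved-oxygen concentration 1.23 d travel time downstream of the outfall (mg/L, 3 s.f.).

Mixed DO = (29.5×6.93 + 3.52×2.20)/(29.5+3.52) = 212.2/33.02 = 6.426 mg/L.
Mixed L₀ = (29.5×1.05 + 3.52×170)/(33.02) = 629.4/33.02 = 19.06 mg/L.
Initial deficit D₀ = C_s − DO₀ = 8.32 − 6.426 = 1.894 mg/L.
D(1.23) = [0.355×19.06/(0.979−0.355)](e^(−0.355×1.23) − e^(−0.979×1.23)) + 1.894 e^(−0.979×1.23)
= 10.84 × (0.6462 − 0.2999) + 1.894 × 0.2999 = 4.323 mg/L.
DO = 8.32 − 4.323 = 3.997 mg/L.

DO ≈ 4.00 mg/L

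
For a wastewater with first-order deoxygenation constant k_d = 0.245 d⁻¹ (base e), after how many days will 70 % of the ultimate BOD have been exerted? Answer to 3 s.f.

t ≈ 4.91 d

y/L₀ = 1 − e^(−k_d t) = 0.70 ⇒ e^(−k_d t) = 0.300
t = −ln(0.300) / 0.245 = 1.204 / 0.245 = 4.914 d.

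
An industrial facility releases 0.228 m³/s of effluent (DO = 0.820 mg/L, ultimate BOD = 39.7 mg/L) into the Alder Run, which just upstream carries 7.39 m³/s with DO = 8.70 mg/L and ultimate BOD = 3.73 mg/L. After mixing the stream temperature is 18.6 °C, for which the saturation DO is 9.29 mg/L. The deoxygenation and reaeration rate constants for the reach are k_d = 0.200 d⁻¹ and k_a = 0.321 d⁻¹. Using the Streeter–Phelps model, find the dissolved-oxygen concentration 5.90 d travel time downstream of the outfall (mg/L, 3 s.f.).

Mixed DO = (7.39×8.70 + 0.228×0.820)/(7.39+0.228) = 64.48/7.618 = 8.464 mg/L.
Mixed L₀ = (7.39×3.73 + 0.228×39.7)/(7.618) = 36.62/7.618 = 4.807 mg/L.
Initial deficit D₀ = C_s − DO₀ = 9.29 − 8.464 = 0.8258 mg/L.
D(5.90) = [0.200×4.807/(0.321−0.200)](e^(−0.200×5.90) − e^(−0.321×5.90)) + 0.8258 e^(−0.321×5.90)
= 7.945 × (0.3073 − 0.1505) + 0.8258 × 0.1505 = 1.370 mg/L.
DO = 9.29 − 1.370 = 7.920 mg/L.

DO ≈ 7.92 mg/L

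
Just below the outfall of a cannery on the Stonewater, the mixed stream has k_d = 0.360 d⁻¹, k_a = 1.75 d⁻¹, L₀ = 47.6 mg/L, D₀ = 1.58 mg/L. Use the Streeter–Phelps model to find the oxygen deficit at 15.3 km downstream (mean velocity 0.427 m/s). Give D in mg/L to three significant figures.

D ≈ 5.42 mg/L

Travel time t = x/v = 15.3 km / (0.427 m/s) = 15300 m / 0.427 m/s = 35830 s = 0.4147 d.
k_d L₀/(k_a−k_d) = 0.360×47.6/(1.75−0.360) = 17.14/1.390 = 12.33 mg/L.
e^(−k_d t) = e^(−0.360×0.4147) = 0.8613; e^(−k_a t) = e^(−1.75×0.4147) = 0.4840.
D = 12.33 × (0.8613 − 0.4840) + 1.58 × 0.4840 = 4.652 + 0.7647 = 5.417 mg/L.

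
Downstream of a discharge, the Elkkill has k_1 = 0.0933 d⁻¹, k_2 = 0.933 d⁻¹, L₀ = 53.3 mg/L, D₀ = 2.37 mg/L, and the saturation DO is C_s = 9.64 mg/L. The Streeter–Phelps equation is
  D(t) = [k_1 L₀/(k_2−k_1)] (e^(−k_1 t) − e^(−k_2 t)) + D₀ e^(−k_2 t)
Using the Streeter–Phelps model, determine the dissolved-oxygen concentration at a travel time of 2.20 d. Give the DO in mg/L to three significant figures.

k_1 L₀/(k_2−k_1) = 0.0933×53.3/(0.933−0.0933) = 4.973/0.8397 = 5.922 mg/L.
e^(−k_1 t) = e^(−0.0933×2.200) = 0.8144; e^(−k_2 t) = e^(−0.933×2.200) = 0.1284.
D = 5.922 × (0.8144 − 0.1284) + 2.37 × 0.1284 = 4.063 + 0.3043 = 4.367 mg/L.
DO = C_s − D = 9.64 − 4.367 = 5.273 mg/L.

DO ≈ 5.27 mg/L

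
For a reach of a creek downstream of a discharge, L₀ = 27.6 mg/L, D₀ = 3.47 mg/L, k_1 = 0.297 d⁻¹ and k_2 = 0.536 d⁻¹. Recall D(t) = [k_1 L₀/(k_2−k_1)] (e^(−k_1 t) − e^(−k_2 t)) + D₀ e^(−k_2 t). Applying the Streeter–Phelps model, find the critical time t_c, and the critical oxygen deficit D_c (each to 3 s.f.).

t_c ≈ 2.02 d; D_c ≈ 8.38 mg/L

With k_2/k_1 = 1.805 and 1 − D₀(k_2−k_1)/(k_1 L₀) = 0.8988,
t_c = ln(1.805 × 0.8988) / (0.536 − 0.297) = ln(1.622) / 0.2390 = 0.4837/0.2390 = 2.024 d.
L(t_c) = L₀ e^(−k_1 t_c) = 27.6 × 0.5482 = 15.13 mg/L, and at the critical point k_2 D_c = k_1 L, so D_c = (0.297/0.536) × 15.13 = 8.384 mg/L.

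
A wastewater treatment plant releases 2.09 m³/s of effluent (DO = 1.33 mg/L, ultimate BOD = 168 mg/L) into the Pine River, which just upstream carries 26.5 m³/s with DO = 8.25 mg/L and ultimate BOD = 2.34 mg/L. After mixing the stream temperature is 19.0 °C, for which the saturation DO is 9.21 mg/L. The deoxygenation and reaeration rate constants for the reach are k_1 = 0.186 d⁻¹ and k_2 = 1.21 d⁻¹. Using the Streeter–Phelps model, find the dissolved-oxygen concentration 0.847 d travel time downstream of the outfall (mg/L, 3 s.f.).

Mixed DO = (26.5×8.25 + 2.09×1.33)/(26.5+2.09) = 221.4/28.59 = 7.744 mg/L.
Mixed L₀ = (26.5×2.34 + 2.09×168)/(28.59) = 413.1/28.59 = 14.45 mg/L.
Initial deficit D₀ = C_s − DO₀ = 9.21 − 7.744 = 1.466 mg/L.
D(0.847) = [0.186×14.45/(1.21−0.186)](e^(−0.186×0.847) − e^(−1.21×0.847)) + 1.466 e^(−1.21×0.847)
= 2.625 × (0.8542 − 0.3588) + 1.466 × 0.3588 = 1.826 mg/L.
DO = 9.21 − 1.826 = 7.384 mg/L.

DO ≈ 7.38 mg/L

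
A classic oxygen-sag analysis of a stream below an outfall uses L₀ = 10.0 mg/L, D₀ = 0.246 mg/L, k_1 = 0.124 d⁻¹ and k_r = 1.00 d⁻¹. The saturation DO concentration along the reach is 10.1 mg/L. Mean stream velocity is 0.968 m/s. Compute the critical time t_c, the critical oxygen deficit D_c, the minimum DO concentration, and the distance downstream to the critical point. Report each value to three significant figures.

At the critical point dD/dt = 0, so k_1 L₀ e^(−k_1 t) = k_r D. Substituting D(t) from the Streeter–Phelps equation and solving for t gives
t_c = ln[(k_r/k_1)(1 − D₀(k_r−k_1)/(k_1 L₀))] / (k_r−k_1).
Here k_r−k_1 = 0.8760 d⁻¹ and 1 − D₀(k_r−k_1)/(k_1 L₀) = 1 − 0.246×0.8760/(0.124×10.0) = 0.8262, so
t_c = ln(8.065 × 0.8262) / 0.8760 = 1.897 / 0.8760 = 2.165 d.
D_c = (k_1/k_r) L₀ e^(−k_1 t_c) = (0.124/1.00) × 10.0 × e^(−0.124×2.165) = 0.1240 × 10.0 × 0.7646 = 0.9480 mg/L.
Minimum DO = C_s − D_c = 10.1 − 0.9480 = 9.152 mg/L.
x_c = v t_c = 0.968 m/s × 2.165 d × 86400 s/d = 181100 m ≈ 181 km.

t_c ≈ 2.17 d; D_c ≈ 0.948 mg/L; min DO ≈ 9.15 mg/L; x_c ≈ 181 km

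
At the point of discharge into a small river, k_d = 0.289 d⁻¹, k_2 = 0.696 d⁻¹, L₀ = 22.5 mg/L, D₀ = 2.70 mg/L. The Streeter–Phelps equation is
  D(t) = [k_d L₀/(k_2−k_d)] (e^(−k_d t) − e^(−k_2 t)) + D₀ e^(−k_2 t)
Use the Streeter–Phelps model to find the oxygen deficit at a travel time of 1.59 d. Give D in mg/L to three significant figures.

k_d L₀/(k_2−k_d) = 0.289×22.5/(0.696−0.289) = 6.502/0.4070 = 15.98 mg/L.
e^(−k_d t) = e^(−0.289×1.590) = 0.6316; e^(−k_2 t) = e^(−0.696×1.590) = 0.3307.
D = 15.98 × (0.6316 − 0.3307) + 2.70 × 0.3307 = 4.808 + 0.8928 = 5.701 mg/L.

D ≈ 5.70 mg/L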